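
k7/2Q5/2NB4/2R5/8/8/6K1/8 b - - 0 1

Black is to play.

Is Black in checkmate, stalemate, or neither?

stalemate

Black to move; black king on a8.
In check: no.
King squares — a7: attacked by Nc6; b7: attacked by Qc7; b8: attacked by Nc6.
Legal moves for Black: none.
Not in check and no legal moves → stalemate.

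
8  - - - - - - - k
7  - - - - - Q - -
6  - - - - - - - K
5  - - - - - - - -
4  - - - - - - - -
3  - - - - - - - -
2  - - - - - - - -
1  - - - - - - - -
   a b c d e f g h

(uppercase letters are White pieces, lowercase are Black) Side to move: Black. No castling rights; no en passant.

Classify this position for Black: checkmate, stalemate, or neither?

Black to move; black king on h8.
In check: no.
King squares — g7: attacked by Kh6; h7: attacked by Kh6; g8: attacked by Qf7.
Legal moves for Black: none.
Not in check and no legal moves → stalemate.

stalemate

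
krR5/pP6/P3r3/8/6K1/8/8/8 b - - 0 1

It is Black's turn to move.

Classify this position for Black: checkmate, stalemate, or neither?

Black to move; black king on a8.
In check: yes, from the white pawn on b7.
King squares — a7: own pawn; b7: attacked by Pa6; b8: own rook.
Legal moves for Black: none.
In check with no legal moves → checkmate.

checkmate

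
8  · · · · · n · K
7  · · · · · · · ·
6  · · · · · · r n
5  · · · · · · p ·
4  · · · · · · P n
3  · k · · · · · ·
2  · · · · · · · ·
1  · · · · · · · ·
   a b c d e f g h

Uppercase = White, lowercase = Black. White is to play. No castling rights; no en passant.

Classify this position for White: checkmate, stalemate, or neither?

stalemate

White to move; white king on h8.
In check: no.
King squares — g7: attacked by Rg6; h7: attacked by Nf8; g8: attacked by Rg6.
Legal moves for White: none.
Not in check and no legal moves → stalemate.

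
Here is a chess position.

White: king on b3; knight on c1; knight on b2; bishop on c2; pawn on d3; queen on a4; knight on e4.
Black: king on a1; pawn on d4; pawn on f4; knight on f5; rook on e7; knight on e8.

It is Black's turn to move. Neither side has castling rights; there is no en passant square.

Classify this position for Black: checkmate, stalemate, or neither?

checkmate

Black to move; black king on a1.
In check: yes, from the white queen on a4.
King squares — b1: attacked by Bc2; a2: attacked by Nc1; b2: attacked by Kb3.
Legal moves for Black: none.
In check with no legal moves → checkmate.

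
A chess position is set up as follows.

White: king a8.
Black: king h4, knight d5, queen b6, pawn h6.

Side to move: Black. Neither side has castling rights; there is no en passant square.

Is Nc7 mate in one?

yes

After Nc7: white king on a8; in check: yes, from the black knight on c7.
King squares — a7: attacked by Qb6; b7: attacked by Qb6; b8: attacked by Qb6.
White has no legal moves → checkmate.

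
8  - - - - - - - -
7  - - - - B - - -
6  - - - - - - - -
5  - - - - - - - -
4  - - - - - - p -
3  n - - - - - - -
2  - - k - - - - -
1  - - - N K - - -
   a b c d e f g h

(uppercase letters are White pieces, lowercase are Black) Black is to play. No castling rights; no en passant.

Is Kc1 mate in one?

After Kc1: white king on e1; in check: no.
White is not in check, so this cannot be checkmate.

no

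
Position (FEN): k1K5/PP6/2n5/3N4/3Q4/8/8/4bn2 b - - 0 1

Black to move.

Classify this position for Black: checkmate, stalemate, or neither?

Black to move; black king on a8.
In check: yes, from the white pawn on b7.
King squares — a7: attacked by Qd4; b7: attacked by Kc8; b8: attacked by Pa7.
Legal moves for Black: none.
In check with no legal moves → checkmate.

checkmate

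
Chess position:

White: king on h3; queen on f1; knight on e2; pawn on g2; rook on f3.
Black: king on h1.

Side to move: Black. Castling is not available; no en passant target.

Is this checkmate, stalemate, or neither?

checkmate

Black to move; black king on h1.
In check: yes, from the white queen on f1.
King squares — g1: attacked by Qf1; g2: attacked by Qf1; h2: attacked by Kh3.
Legal moves for Black: none.
In check with no legal moves → checkmate.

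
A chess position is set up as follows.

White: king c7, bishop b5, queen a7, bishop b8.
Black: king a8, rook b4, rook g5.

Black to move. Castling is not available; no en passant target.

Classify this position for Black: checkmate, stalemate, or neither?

checkmate

Black to move; black king on a8.
In check: yes, from the white queen on a7.
King squares — a7: attacked by Bb8; b7: attacked by Qa7; b8: attacked by Qa7.
Legal moves for Black: none.
In check with no legal moves → checkmate.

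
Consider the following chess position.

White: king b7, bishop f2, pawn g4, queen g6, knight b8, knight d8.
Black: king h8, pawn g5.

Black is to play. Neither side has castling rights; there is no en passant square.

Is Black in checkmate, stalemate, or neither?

Black to move; black king on h8.
In check: no.
King squares — g7: attacked by Qg6; h7: attacked by Qg6; g8: attacked by Qg6.
Legal moves for Black: none.
Not in check and no legal moves → stalemate.

stalemate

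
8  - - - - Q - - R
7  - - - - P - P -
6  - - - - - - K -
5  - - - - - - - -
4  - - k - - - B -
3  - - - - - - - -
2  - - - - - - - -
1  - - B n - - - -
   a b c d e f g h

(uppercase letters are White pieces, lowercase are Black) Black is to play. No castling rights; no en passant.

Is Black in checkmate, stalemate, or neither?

neither

Black to move; black king on c4.
In check: no.
Legal moves for Black: Kd5, Kc5, Kd4, Kb4, Kd3, Kc3, Kb3, Ne3, Nc3, Nf2, Nb2.
Black has 11 legal moves and is not in check → neither.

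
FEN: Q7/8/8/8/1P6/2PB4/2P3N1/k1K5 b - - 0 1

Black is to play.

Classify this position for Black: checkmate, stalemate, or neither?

checkmate

Black to move; black king on a1.
In check: yes, from the white queen on a8.
King squares — b1: attacked by Kc1; a2: attacked by Qa8; b2: attacked by Kc1.
Legal moves for Black: none.
In check with no legal moves → checkmate.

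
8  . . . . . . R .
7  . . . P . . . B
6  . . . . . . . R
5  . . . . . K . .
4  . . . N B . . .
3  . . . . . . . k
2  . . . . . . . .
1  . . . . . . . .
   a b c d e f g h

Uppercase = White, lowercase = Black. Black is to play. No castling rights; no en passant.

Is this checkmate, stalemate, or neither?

checkmate

Black to move; black king on h3.
In check: yes, from the white rook on h6.
King squares — g2: attacked by Be4; h2: attacked by Rh6; g3: attacked by Rg8; g4: attacked by Kf5; h4: attacked by Rh6.
Legal moves for Black: none.
In check with no legal moves → checkmate.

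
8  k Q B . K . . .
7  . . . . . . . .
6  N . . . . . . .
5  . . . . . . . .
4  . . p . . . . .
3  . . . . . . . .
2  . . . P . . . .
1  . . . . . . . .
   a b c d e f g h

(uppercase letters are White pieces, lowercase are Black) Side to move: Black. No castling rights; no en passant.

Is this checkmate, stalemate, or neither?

checkmate

Black to move; black king on a8.
In check: yes, from the white queen on b8.
King squares — a7: attacked by Qb8; b7: attacked by Qb8; b8: attacked by Na6.
Legal moves for Black: none.
In check with no legal moves → checkmate.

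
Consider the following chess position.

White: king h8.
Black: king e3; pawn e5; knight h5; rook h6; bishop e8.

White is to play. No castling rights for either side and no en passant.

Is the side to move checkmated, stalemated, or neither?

neither

White to move; white king on h8.
In check: yes, from the black rook on h6.
King squares — g7: attacked by Nh5; h7: attacked by Rh6; g8: available.
Legal moves for White: Kg8.
White is in check but has 1 legal move → neither.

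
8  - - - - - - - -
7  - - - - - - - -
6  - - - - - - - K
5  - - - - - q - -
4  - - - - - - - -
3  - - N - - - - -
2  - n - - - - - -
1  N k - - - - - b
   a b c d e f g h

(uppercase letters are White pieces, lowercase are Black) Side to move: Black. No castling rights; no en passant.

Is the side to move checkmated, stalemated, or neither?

Black to move; black king on b1.
In check: yes, from the white knight on c3.
Legal moves for Black: Kc1, Kxa1.
Black is in check but has 2 legal moves → neither.

neither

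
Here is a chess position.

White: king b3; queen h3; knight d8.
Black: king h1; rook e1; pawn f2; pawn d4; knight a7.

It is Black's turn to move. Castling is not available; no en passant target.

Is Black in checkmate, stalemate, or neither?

Black to move; black king on h1.
In check: yes, from the white queen on h3.
King squares — g1: available; g2: attacked by Qh3; h2: attacked by Qh3.
Legal moves for Black: Kg1.
Black is in check but has 1 legal move → neither.

neither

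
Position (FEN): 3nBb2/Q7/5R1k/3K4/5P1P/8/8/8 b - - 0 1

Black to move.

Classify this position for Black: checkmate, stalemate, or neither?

Black to move; black king on h6.
In check: yes, from the white rook on f6.
King squares — g5: attacked by Pf4; h5: attacked by Be8; g6: attacked by Rf6; g7: attacked by Qa7; h7: attacked by Qa7.
Legal moves for Black: none.
In check with no legal moves → checkmate.

checkmate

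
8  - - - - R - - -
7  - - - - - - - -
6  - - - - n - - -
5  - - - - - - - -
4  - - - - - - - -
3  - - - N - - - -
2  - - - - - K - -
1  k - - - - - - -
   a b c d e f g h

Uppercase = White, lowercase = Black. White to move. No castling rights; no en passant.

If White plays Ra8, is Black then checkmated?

no

After Ra8: black king on a1; in check: yes, from the white rook on a8.
Black has 1 legal reply: Kb1.
In check but a legal move exists → not checkmate.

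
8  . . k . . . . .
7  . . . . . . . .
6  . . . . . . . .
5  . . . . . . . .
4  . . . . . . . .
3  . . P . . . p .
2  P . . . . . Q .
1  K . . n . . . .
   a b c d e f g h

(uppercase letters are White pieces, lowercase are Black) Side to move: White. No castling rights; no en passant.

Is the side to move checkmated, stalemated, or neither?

neither

White to move; white king on a1.
In check: no.
Legal moves for White include: Qa8+, Qb7+, Qc6+, Qd5, Qe4, Qh3+, Qxg3, Qf3, Qh2, Qf2, Qe2, Qd2, Qc2, Qb2, Qh1, Qg1, Qf1, Kb1, ... (list truncated; more exist).
White has legal moves and is not in check → neither.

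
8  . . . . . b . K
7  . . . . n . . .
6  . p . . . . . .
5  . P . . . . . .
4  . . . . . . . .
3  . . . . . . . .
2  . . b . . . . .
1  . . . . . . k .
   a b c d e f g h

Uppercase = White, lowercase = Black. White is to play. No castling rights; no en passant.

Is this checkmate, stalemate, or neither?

White to move; white king on h8.
In check: no.
King squares — g7: attacked by Bf8; h7: attacked by Bc2; g8: attacked by Ne7.
Legal moves for White: none.
Not in check and no legal moves → stalemate.

stalemate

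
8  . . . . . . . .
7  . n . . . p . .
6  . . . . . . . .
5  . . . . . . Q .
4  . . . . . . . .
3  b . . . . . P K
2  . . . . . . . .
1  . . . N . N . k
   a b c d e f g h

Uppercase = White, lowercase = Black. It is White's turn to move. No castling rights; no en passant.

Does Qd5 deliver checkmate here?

After Qd5: black king on h1; in check: yes, from the white queen on d5.
Black has 1 legal reply: Kg1.
In check but a legal move exists → not checkmate.

no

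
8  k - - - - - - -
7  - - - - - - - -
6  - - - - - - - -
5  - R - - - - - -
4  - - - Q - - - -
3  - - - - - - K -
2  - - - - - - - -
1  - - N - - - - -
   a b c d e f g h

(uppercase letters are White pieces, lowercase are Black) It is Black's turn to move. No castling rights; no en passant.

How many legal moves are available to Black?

0

Black to move; king on a8.
In check: no.
Legal moves: none.
Count: 0.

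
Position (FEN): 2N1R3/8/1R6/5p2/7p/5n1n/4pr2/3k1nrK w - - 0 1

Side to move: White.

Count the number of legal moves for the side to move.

White to move; king on h1.
In check: yes, from the black rook on g1.
Legal moves: none.
Count: 0.

0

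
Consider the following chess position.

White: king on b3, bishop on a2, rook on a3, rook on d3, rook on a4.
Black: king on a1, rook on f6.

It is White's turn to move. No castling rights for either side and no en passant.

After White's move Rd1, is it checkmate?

After Rd1: black king on a1; in check: yes, from the white rook on d1.
King squares — b1: attacked by Rd1; a2: attacked by Ra3; b2: attacked by Kb3.
Black has no legal moves → checkmate.

yes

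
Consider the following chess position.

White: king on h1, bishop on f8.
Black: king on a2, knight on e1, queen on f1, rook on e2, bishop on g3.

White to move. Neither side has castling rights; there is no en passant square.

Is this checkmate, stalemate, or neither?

checkmate

White to move; white king on h1.
In check: yes, from the black queen on f1.
King squares — g1: attacked by Qf1; g2: attacked by Ne1; h2: attacked by Re2.
Legal moves for White: none.
In check with no legal moves → checkmate.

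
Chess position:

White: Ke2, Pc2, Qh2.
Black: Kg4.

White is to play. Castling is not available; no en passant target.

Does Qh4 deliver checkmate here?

no

After Qh4: black king on g4; in check: yes, from the white queen on h4.
Black has 2 legal replies: Kf5, Kxh4.
In check but a legal move exists → not checkmate.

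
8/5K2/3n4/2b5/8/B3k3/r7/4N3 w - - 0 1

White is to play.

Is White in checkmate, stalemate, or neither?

White to move; white king on f7.
In check: yes, from the black knight on d6.
Legal moves for White: Kg8, Kf8, Kg7, Ke7, Kg6, Kf6, Ke6.
White is in check but has 7 legal moves → neither.

neither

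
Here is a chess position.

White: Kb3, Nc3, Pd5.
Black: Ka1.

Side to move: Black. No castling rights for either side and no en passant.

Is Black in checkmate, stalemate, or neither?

Black to move; black king on a1.
In check: no.
King squares — b1: attacked by Nc3; a2: attacked by Kb3; b2: attacked by Kb3.
Legal moves for Black: none.
Not in check and no legal moves → stalemate.

stalemate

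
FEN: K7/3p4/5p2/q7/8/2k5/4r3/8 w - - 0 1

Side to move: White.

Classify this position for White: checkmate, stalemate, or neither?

White to move; white king on a8.
In check: yes, from the black queen on a5.
King squares — a7: attacked by Qa5; b7: available; b8: available.
Legal moves for White: Kb8, Kb7.
White is in check but has 2 legal moves → neither.

neither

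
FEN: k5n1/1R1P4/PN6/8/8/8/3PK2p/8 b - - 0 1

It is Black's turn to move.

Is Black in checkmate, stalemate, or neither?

checkmate

Black to move; black king on a8.
In check: yes, from the white knight on b6.
King squares — a7: attacked by Rb7; b7: attacked by Pa6; b8: attacked by Rb7.
Legal moves for Black: none.
In check with no legal moves → checkmate.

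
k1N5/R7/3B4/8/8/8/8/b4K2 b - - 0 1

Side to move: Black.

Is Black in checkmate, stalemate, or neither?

checkmate

Black to move; black king on a8.
In check: yes, from the white rook on a7.
King squares — a7: attacked by Nc8; b7: attacked by Ra7; b8: attacked by Bd6.
Legal moves for Black: none.
In check with no legal moves → checkmate.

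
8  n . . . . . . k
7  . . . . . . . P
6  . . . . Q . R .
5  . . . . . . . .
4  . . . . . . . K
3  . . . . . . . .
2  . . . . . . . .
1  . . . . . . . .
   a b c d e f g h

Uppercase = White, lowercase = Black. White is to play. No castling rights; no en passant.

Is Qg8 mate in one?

yes

After Qg8: black king on h8; in check: yes, from the white queen on g8.
King squares — g7: attacked by Rg6; h7: attacked by Qg8; g8: attacked by Rg6.
Black has no legal moves → checkmate.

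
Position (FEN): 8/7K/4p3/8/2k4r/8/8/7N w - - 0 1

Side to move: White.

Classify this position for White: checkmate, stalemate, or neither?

neither

White to move; white king on h7.
In check: yes, from the black rook on h4.
King squares — g6: available; h6: attacked by Rh4; g7: available; g8: available; h8: attacked by Rh4.
Legal moves for White: Kg8, Kg7, Kg6.
White is in check but has 3 legal moves → neither.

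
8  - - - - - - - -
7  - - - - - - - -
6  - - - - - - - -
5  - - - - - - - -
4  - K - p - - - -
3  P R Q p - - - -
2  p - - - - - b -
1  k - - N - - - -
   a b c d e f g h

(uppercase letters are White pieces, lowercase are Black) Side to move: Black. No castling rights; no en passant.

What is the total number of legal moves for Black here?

1

Black to move; king on a1.
In check: yes, from the white queen on c3.
Legal moves: dxc3.
Count: 1.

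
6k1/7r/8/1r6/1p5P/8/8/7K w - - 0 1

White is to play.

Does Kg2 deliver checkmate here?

After Kg2: black king on g8; in check: no.
Black is not in check, so this cannot be checkmate.

no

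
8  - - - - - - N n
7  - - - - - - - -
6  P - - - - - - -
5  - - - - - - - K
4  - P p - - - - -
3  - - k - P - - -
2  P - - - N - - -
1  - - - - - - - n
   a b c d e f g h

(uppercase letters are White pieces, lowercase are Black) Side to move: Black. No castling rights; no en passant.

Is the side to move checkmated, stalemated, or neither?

Black to move; black king on c3.
In check: yes, from the white knight on e2.
King squares — b2: available; c2: available; d2: available; b3: attacked by Pa2; d3: available; b4: available; c4: own pawn; d4: attacked by Ne2.
Legal moves for Black: Kxb4, Kd3, Kd2, Kc2, Kb2.
Black is in check but has 5 legal moves → neither.

neither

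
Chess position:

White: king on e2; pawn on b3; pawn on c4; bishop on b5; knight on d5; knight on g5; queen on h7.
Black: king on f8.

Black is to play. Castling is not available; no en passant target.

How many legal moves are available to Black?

Black to move; king on f8.
In check: no.
Legal moves: none.
Count: 0.

0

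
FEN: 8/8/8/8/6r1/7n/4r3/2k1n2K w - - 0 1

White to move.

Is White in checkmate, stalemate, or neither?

stalemate

White to move; white king on h1.
In check: no.
King squares — g1: attacked by Nh3; g2: attacked by Ne1; h2: attacked by Re2.
Legal moves for White: none.
Not in check and no legal moves → stalemate.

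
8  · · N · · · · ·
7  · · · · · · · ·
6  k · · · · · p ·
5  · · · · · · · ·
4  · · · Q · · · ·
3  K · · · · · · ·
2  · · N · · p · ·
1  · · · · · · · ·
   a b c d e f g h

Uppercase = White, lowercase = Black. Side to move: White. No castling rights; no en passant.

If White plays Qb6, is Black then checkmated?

After Qb6: black king on a6; in check: yes, from the white queen on b6.
King squares — a5: attacked by Qb6; b5: attacked by Qb6; b6: attacked by Nc8; a7: attacked by Qb6; b7: attacked by Qb6.
Black has no legal moves → checkmate.

yes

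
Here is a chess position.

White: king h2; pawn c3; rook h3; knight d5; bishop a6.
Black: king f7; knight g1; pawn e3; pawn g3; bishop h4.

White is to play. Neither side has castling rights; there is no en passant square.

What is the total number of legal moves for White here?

4

White to move; king on h2.
In check: yes, from the black pawn on g3.
Legal moves: Kg2, Kh1, Kxg1, Rxg3.
Count: 4.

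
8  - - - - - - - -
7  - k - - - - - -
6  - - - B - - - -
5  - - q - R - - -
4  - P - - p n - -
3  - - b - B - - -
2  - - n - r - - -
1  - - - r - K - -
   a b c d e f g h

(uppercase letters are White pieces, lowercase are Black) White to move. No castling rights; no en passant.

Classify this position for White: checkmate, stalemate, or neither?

White to move; white king on f1.
In check: yes, from the black rook on d1.
King squares — e1: attacked by Rd1; g1: attacked by Rd1; e2: attacked by Nf4; f2: attacked by Re2; g2: attacked by Re2.
Legal moves for White: none.
In check with no legal moves → checkmate.

checkmate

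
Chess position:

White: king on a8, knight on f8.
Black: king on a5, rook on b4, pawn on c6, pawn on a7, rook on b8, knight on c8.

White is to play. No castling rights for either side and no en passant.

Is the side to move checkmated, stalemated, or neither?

checkmate

White to move; white king on a8.
In check: yes, from the black rook on b8.
King squares — a7: attacked by Nc8; b7: attacked by Rb4; b8: attacked by Rb4.
Legal moves for White: none.
In check with no legal moves → checkmate.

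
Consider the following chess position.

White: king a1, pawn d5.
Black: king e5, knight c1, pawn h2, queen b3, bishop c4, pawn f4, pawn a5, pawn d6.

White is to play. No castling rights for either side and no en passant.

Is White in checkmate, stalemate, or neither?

stalemate

White to move; white king on a1.
In check: no.
King squares — b1: attacked by Qb3; a2: attacked by Nc1; b2: attacked by Qb3.
Legal moves for White: none.
Not in check and no legal moves → stalemate.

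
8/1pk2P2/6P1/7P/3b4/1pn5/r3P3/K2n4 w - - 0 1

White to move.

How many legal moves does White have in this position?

0

White to move; king on a1.
In check: yes, from the black rook on a2.
Legal moves: none.
Count: 0.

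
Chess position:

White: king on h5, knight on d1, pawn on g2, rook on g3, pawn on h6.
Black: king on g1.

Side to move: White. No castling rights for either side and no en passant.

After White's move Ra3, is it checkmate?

After Ra3: black king on g1; in check: no.
Black is not in check, so this cannot be checkmate.

no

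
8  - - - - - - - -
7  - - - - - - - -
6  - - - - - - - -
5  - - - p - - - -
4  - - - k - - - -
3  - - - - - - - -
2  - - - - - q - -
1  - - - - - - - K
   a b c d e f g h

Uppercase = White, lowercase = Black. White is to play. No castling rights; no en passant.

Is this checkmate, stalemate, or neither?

White to move; white king on h1.
In check: no.
King squares — g1: attacked by Qf2; g2: attacked by Qf2; h2: attacked by Qf2.
Legal moves for White: none.
Not in check and no legal moves → stalemate.

stalemate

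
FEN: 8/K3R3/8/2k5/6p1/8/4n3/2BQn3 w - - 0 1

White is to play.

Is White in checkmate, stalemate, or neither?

White to move; white king on a7.
In check: no.
Legal moves for White include: Re8, Rh7, Rg7, Rf7, Rd7, Rc7+, Rb7, Re6, Re5+, Re4, Re3, Rxe2, Kb8, Ka8, Kb7, Ka6, Qd8, Qd7, ... (list truncated; more exist).
White has legal moves and is not in check → neither.

neither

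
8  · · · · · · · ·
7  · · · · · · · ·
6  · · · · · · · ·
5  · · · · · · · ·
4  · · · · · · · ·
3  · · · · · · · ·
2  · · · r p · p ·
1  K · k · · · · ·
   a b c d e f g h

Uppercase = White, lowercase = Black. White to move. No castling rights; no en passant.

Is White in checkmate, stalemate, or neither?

White to move; white king on a1.
In check: no.
King squares — b1: attacked by Kc1; a2: attacked by Rd2; b2: attacked by Kc1.
Legal moves for White: none.
Not in check and no legal moves → stalemate.

stalemate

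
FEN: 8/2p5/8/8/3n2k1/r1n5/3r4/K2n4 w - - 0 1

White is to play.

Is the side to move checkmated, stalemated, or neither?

checkmate

White to move; white king on a1.
In check: yes, from the black rook on a3.
King squares — b1: attacked by Nc3; a2: attacked by Rd2; b2: attacked by Nd1.
Legal moves for White: none.
In check with no legal moves → checkmate.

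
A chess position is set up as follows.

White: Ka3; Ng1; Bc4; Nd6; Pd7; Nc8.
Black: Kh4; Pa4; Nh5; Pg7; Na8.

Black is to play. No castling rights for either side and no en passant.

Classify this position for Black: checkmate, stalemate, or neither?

neither

Black to move; black king on h4.
In check: no.
Legal moves for Black: Nc7, Nb6, Nf6, Nf4, Ng3, Kg5, Kg4, Kg3, g6, g5.
Black has 10 legal moves and is not in check → neither.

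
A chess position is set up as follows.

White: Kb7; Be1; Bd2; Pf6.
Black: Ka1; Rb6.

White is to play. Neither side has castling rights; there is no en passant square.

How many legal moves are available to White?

5

White to move; king on b7.
In check: yes, from the black rook on b6.
Legal moves: Kc8, Ka8, Kc7, Ka7, Kxb6.
Count: 5.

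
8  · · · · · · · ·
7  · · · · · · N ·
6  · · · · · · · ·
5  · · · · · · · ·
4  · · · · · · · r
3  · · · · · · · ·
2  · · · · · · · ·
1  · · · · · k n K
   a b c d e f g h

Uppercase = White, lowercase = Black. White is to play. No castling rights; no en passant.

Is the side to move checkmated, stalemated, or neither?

White to move; white king on h1.
In check: yes, from the black rook on h4.
King squares — g1: attacked by Kf1; g2: attacked by Kf1; h2: attacked by Rh4.
Legal moves for White: none.
In check with no legal moves → checkmate.

checkmate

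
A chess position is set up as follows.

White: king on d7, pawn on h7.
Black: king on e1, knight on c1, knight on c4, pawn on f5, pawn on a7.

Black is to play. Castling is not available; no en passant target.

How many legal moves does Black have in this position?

20

Black to move; king on e1.
In check: no.
Legal moves: Nd6, Nb6+, Ne5+, Na5, Ne3, Na3, Nd2, Nb2, Kf2, Ke2, Kd2, Kf1, Kd1, Nd3, Nb3, Ne2, Na2, a6, f4, a5.
Count: 20.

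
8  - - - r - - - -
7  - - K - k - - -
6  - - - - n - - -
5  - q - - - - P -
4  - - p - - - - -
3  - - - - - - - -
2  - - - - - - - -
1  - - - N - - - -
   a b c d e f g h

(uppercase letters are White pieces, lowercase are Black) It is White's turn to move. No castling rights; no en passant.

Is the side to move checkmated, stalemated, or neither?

checkmate

White to move; white king on c7.
In check: yes, from the black knight on e6.
King squares — b6: attacked by Qb5; c6: attacked by Qb5; d6: attacked by Ke7; b7: attacked by Qb5; d7: attacked by Qb5; b8: attacked by Qb5; c8: attacked by Rd8; d8: attacked by Ne6.
Legal moves for White: none.
In check with no legal moves → checkmate.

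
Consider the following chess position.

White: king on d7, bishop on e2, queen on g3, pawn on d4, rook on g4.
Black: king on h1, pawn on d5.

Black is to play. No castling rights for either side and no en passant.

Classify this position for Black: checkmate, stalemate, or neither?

stalemate

Black to move; black king on h1.
In check: no.
King squares — g1: attacked by Qg3; g2: attacked by Qg3; h2: attacked by Qg3.
Legal moves for Black: none.
Not in check and no legal moves → stalemate.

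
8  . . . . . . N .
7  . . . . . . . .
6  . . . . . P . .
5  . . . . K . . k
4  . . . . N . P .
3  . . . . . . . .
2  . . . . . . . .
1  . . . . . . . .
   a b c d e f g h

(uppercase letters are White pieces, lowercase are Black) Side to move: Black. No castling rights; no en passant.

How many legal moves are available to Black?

Black to move; king on h5.
In check: yes, from the white pawn on g4.
Legal moves: Kg6, Kh4, Kxg4.
Count: 3.

3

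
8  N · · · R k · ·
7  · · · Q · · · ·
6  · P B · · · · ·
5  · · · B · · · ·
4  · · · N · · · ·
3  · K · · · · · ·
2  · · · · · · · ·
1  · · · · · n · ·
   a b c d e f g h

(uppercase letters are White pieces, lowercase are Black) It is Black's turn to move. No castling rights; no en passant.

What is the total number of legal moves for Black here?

0

Black to move; king on f8.
In check: yes, from the white rook on e8.
Legal moves: none.
Count: 0.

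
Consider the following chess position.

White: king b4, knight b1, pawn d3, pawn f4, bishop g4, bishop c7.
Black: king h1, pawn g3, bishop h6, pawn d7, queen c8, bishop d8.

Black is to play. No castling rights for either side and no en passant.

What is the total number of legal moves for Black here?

Black to move; king on h1.
In check: no.
Legal moves: Be7+, Bxc7, Bf6, Bdg5, Bh4, Qb8+, Qa8, Qxc7, Qb7+, Qa6, Bf8+, Bg7, Bhg5, Bxf4, Kh2, Kg2, Kg1, d6, g2, d5.
Count: 20.

20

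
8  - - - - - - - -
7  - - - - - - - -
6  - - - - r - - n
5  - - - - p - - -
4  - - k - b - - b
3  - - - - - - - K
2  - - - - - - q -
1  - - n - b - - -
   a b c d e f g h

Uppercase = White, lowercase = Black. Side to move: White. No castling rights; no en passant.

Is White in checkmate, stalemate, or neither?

White to move; white king on h3.
In check: yes, from the black queen on g2.
King squares — g2: attacked by Be4; h2: attacked by Qg2; g3: attacked by Be1; g4: attacked by Qg2; h4: attacked by Be1.
Legal moves for White: none.
In check with no legal moves → checkmate.

checkmate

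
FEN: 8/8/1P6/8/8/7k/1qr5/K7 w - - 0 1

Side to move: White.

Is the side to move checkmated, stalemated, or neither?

White to move; white king on a1.
In check: yes, from the black queen on b2.
King squares — b1: attacked by Qb2; a2: attacked by Qb2; b2: attacked by Rc2.
Legal moves for White: none.
In check with no legal moves → checkmate.

checkmate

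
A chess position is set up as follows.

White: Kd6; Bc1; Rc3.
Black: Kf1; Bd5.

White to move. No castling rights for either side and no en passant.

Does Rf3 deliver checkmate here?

After Rf3: black king on f1; in check: yes, from the white rook on f3.
Black has 5 legal replies: Kg2, Ke2, Kg1, Ke1, Bxf3.
In check but a legal move exists → not checkmate.

no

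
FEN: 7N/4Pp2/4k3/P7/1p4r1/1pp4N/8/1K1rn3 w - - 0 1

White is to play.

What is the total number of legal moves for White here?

White to move; king on b1.
In check: yes, from the black rook on d1.
Legal moves: none.
Count: 0.

0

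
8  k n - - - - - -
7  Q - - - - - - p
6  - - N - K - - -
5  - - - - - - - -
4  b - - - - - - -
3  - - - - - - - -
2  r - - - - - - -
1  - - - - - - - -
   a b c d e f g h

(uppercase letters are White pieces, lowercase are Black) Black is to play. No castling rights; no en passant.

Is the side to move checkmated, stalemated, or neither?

Black to move; black king on a8.
In check: yes, from the white queen on a7.
King squares — a7: attacked by Nc6; b7: attacked by Qa7; b8: own knight.
Legal moves for Black: none.
In check with no legal moves → checkmate.

checkmate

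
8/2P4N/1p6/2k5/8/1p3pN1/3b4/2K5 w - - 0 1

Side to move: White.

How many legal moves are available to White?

White to move; king on c1.
In check: yes, from the black bishop on d2.
Legal moves: Kxd2, Kb2, Kd1, Kb1.
Count: 4.

4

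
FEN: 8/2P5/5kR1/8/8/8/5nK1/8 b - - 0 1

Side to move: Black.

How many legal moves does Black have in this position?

Black to move; king on f6.
In check: yes, from the white rook on g6.
Legal moves: Kf7, Ke7, Kxg6, Kf5, Ke5.
Count: 5.

5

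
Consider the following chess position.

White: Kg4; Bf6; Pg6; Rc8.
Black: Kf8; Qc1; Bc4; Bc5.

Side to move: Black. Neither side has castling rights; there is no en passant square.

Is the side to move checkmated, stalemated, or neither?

Black to move; black king on f8.
In check: yes, from the white rook on c8.
King squares — e7: attacked by Bf6; f7: attacked by Pg6; g7: attacked by Bf6; e8: attacked by Rc8; g8: attacked by Rc8.
Legal moves for Black: none.
In check with no legal moves → checkmate.

checkmate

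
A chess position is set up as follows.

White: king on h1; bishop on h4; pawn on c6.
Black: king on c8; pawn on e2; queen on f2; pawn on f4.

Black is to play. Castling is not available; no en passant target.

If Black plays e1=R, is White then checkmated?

After e1=R: white king on h1; in check: yes, from the black rook on e1.
King squares — g1: attacked by Re1; g2: attacked by Qf2; h2: attacked by Qf2.
White has no legal moves → checkmate.

yes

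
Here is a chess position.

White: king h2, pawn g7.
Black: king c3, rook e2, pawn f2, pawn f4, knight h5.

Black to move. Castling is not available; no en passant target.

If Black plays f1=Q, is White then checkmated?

After f1=Q: white king on h2; in check: yes, from the black rook on e2.
King squares — g1: attacked by Qf1; h1: attacked by Qf1; g2: attacked by Qf1; g3: attacked by Pf4; h3: attacked by Qf1.
White has no legal moves → checkmate.

yes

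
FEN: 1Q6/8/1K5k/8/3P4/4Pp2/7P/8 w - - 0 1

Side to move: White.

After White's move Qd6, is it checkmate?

no

After Qd6: black king on h6; in check: yes, from the white queen on d6.
Black has 4 legal replies: Kh7, Kg7, Kh5, Kg5.
In check but a legal move exists → not checkmate.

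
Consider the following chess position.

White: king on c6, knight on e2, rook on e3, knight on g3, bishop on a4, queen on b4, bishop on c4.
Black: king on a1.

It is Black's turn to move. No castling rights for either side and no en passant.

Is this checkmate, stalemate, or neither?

stalemate

Black to move; black king on a1.
In check: no.
King squares — b1: attacked by Qb4; a2: attacked by Bc4; b2: attacked by Qb4.
Legal moves for Black: none.
Not in check and no legal moves → stalemate.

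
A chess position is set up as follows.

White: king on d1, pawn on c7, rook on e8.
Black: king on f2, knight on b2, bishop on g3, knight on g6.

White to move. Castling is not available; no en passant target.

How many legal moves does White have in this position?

3

White to move; king on d1.
In check: yes, from the black knight on b2.
Legal moves: Kd2, Kc2, Kc1.
Count: 3.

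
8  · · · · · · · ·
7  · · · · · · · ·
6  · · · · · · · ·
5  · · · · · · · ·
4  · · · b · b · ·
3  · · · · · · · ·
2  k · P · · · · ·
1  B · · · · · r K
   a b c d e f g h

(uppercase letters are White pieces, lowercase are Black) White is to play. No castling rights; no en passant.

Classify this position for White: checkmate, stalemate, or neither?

White to move; white king on h1.
In check: yes, from the black rook on g1.
King squares — g1: attacked by Bd4; g2: attacked by Rg1; h2: attacked by Bf4.
Legal moves for White: none.
In check with no legal moves → checkmate.

checkmate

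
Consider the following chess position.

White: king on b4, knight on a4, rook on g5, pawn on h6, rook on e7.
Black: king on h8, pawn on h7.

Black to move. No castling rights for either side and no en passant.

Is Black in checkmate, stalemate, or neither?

Black to move; black king on h8.
In check: no.
King squares — g7: attacked by Rg5; h7: own pawn; g8: attacked by Rg5.
Legal moves for Black: none.
Not in check and no legal moves → stalemate.

stalemate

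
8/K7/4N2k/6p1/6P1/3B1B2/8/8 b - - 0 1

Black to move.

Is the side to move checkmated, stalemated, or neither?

stalemate

Black to move; black king on h6.
In check: no.
King squares — g5: own pawn; h5: attacked by Pg4; g6: attacked by Bd3; g7: attacked by Ne6; h7: attacked by Bd3.
Legal moves for Black: none.
Not in check and no legal moves → stalemate.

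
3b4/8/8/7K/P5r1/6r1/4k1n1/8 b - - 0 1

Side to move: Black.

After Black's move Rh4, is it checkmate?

yes

After Rh4: white king on h5; in check: yes, from the black rook on h4.
King squares — g4: attacked by Rg3; h4: attacked by Ng2; g5: attacked by Rg3; g6: attacked by Rg3; h6: attacked by Rh4.
White has no legal moves → checkmate.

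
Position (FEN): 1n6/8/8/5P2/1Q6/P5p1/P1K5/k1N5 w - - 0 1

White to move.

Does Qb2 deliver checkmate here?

After Qb2: black king on a1; in check: yes, from the white queen on b2.
King squares — b1: attacked by Qb2; a2: attacked by Nc1; b2: attacked by Kc2.
Black has no legal moves → checkmate.

yes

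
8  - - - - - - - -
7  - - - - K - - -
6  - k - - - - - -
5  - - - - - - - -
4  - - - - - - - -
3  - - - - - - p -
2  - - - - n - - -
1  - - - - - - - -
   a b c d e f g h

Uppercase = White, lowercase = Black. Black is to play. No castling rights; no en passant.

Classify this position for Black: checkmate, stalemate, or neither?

Black to move; black king on b6.
In check: no.
Legal moves for Black: Kc7, Kb7, Ka7, Kc6, Ka6, Kc5, Kb5, Ka5, Nf4, Nd4, Nc3, Ng1, Nc1, g2.
Black has 14 legal moves and is not in check → neither.

neither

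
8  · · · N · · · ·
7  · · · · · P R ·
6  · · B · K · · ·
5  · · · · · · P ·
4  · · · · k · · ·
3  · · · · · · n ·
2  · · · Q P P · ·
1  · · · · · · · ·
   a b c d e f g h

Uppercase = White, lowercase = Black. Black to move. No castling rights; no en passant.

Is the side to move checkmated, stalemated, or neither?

Black to move; black king on e4.
In check: yes, from the white bishop on c6.
King squares — d3: attacked by Qd2; e3: attacked by Qd2; f3: attacked by Pe2; d4: attacked by Qd2; f4: attacked by Qd2; d5: attacked by Qd2; e5: attacked by Ke6; f5: attacked by Ke6.
Legal moves for Black: none.
In check with no legal moves → checkmate.

checkmate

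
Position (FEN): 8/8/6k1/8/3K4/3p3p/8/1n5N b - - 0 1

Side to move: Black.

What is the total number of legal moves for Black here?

13

Black to move; king on g6.
In check: no.
Legal moves: Kh7, Kg7, Kf7, Kh6, Kf6, Kh5, Kg5, Kf5, Nc3, Na3, Nd2, h2, d2.
Count: 13.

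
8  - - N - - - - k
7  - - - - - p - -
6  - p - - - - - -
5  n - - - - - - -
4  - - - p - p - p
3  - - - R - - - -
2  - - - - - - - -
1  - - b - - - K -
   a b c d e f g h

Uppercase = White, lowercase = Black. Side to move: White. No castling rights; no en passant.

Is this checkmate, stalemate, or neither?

neither

White to move; white king on g1.
In check: no.
Legal moves for White include: Ne7, Na7, Nd6, Nxb6, Rxd4, Rh3, Rg3, Rf3, Re3, Rc3, Rb3, Ra3, Rd2, Rd1, Kh2, Kg2, Kf2, Kh1, ... (list truncated; more exist).
White has legal moves and is not in check → neither.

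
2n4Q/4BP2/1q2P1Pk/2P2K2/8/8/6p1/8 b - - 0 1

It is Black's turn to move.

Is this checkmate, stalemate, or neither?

Black to move; black king on h6.
In check: yes, from the white queen on h8.
King squares — g5: attacked by Kf5; h5: attacked by Qh8; g6: attacked by Kf5; g7: attacked by Qh8; h7: attacked by Pg6.
Legal moves for Black: none.
In check with no legal moves → checkmate.

checkmate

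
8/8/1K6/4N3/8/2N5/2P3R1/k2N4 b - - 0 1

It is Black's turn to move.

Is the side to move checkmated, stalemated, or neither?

stalemate

Black to move; black king on a1.
In check: no.
King squares — b1: attacked by Nc3; a2: attacked by Nc3; b2: attacked by Nd1.
Legal moves for Black: none.
Not in check and no legal moves → stalemate.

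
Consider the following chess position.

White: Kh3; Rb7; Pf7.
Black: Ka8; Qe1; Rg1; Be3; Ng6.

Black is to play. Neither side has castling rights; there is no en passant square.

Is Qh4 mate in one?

yes

After Qh4: white king on h3; in check: yes, from the black queen on h4.
King squares — g2: attacked by Rg1; h2: attacked by Qh4; g3: attacked by Rg1; g4: attacked by Rg1; h4: attacked by Ng6.
White has no legal moves → checkmate.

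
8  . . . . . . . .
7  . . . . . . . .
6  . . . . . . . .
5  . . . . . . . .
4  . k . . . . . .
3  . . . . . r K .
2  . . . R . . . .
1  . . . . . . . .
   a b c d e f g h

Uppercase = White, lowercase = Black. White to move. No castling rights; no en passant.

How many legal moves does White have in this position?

5

White to move; king on g3.
In check: yes, from the black rook on f3.
Legal moves: Kh4, Kg4, Kxf3, Kh2, Kg2.
Count: 5.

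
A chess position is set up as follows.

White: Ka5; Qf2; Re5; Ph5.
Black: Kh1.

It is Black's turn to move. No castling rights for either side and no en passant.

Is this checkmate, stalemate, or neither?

Black to move; black king on h1.
In check: no.
King squares — g1: attacked by Qf2; g2: attacked by Qf2; h2: attacked by Qf2.
Legal moves for Black: none.
Not in check and no legal moves → stalemate.

stalemate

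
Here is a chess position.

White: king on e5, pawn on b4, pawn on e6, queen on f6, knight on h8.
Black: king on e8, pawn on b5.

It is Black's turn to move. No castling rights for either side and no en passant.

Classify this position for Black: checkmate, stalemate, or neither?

Black to move; black king on e8.
In check: no.
King squares — d7: attacked by Pe6; e7: attacked by Qf6; f7: attacked by Pe6; d8: attacked by Qf6; f8: attacked by Qf6.
Legal moves for Black: none.
Not in check and no legal moves → stalemate.

stalemate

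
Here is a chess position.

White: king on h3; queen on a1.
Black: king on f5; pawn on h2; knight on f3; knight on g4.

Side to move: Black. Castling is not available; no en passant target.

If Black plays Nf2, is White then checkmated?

After Nf2: white king on h3; in check: yes, from the black knight on f2.
White has 2 legal replies: Kg3, Kg2.
In check but a legal move exists → not checkmate.

no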